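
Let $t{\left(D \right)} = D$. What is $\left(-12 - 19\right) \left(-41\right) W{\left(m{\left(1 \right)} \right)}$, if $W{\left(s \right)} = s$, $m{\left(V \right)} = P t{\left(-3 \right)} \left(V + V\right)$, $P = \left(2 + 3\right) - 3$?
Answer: $-15252$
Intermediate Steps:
$P = 2$ ($P = 5 - 3 = 2$)
$m{\left(V \right)} = - 12 V$ ($m{\left(V \right)} = 2 \left(-3\right) \left(V + V\right) = - 6 \cdot 2 V = - 12 V$)
$\left(-12 - 19\right) \left(-41\right) W{\left(m{\left(1 \right)} \right)} = \left(-12 - 19\right) \left(-41\right) \left(\left(-12\right) 1\right) = \left(-12 - 19\right) \left(-41\right) \left(-12\right) = \left(-31\right) \left(-41\right) \left(-12\right) = 1271 \left(-12\right) = -15252$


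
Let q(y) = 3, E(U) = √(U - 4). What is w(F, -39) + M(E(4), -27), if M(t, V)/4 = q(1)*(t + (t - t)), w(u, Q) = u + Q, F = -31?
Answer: -70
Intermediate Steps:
E(U) = √(-4 + U)
w(u, Q) = Q + u
M(t, V) = 12*t (M(t, V) = 4*(3*(t + (t - t))) = 4*(3*(t + 0)) = 4*(3*t) = 12*t)
w(F, -39) + M(E(4), -27) = (-39 - 31) + 12*√(-4 + 4) = -70 + 12*√0 = -70 + 12*0 = -70 + 0 = -70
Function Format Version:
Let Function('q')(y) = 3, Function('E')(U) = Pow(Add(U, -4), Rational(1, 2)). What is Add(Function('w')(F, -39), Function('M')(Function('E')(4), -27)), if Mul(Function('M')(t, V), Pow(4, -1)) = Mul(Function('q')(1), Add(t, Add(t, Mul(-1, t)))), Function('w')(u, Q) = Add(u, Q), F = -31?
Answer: -70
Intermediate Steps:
Function('E')(U) = Pow(Add(-4, U), Rational(1, 2))
Function('w')(u, Q) = Add(Q, u)
Function('M')(t, V) = Mul(12, t) (Function('M')(t, V) = Mul(4, Mul(3, Add(t, Add(t, Mul(-1, t))))) = Mul(4, Mul(3, Add(t, 0))) = Mul(4, Mul(3, t)) = Mul(12, t))
Add(Function('w')(F, -39), Function('M')(Function('E')(4), -27)) = Add(Add(-39, -31), Mul(12, Pow(Add(-4, 4), Rational(1, 2)))) = Add(-70, Mul(12, Pow(0, Rational(1, 2)))) = Add(-70, Mul(12, 0)) = Add(-70, 0) = -70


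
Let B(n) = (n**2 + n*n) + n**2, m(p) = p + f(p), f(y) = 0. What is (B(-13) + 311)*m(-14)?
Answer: -11452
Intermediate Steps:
m(p) = p (m(p) = p + 0 = p)
B(n) = 3*n**2 (B(n) = (n**2 + n**2) + n**2 = 2*n**2 + n**2 = 3*n**2)
(B(-13) + 311)*m(-14) = (3*(-13)**2 + 311)*(-14) = (3*169 + 311)*(-14) = (507 + 311)*(-14) = 818*(-14) = -11452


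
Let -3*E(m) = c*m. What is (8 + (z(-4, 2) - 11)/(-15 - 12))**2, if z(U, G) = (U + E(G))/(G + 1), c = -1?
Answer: 4214809/59049 ≈ 71.378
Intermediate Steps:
E(m) = m/3 (E(m) = -(-1)*m/3 = m/3)
z(U, G) = (U + G/3)/(1 + G) (z(U, G) = (U + G/3)/(G + 1) = (U + G/3)/(1 + G))
(8 + (z(-4, 2) - 11)/(-15 - 12))**2 = (8 + ((-4 + (1/3)*2)/(1 + 2) - 11)/(-15 - 12))**2 = (8 + ((-4 + 2/3)/3 - 11)/(-27))**2 = (8 + ((1/3)*(-10/3) - 11)*(-1/27))**2 = (8 + (-10/9 - 11)*(-1/27))**2 = (8 - 109/9*(-1/27))**2 = (8 + 109/243)**2 = (2053/243)**2 = 4214809/59049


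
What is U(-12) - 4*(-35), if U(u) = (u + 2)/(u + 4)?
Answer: 565/4 ≈ 141.25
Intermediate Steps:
U(u) = (2 + u)/(4 + u)
U(-12) - 4*(-35) = (2 - 12)/(4 - 12) - 4*(-35) = -10/(-8) + 140 = -⅛*(-10) + 140 = 5/4 + 140 = 565/4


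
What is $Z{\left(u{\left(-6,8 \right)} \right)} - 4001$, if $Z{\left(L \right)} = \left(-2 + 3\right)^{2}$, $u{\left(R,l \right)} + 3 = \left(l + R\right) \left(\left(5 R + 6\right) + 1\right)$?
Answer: $-4000$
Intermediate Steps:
$u{\left(R,l \right)} = -3 + \left(7 + 5 R\right) \left(R + l\right)$ ($u{\left(R,l \right)} = -3 + \left(l + R\right) \left(\left(5 R + 6\right) + 1\right) = -3 + \left(R + l\right) \left(\left(6 + 5 R\right) + 1\right) = -3 + \left(R + l\right) \left(7 + 5 R\right) = -3 + \left(7 + 5 R\right) \left(R + l\right)$)
$Z{\left(L \right)} = 1$ ($Z{\left(L \right)} = 1^{2} = 1$)
$Z{\left(u{\left(-6,8 \right)} \right)} - 4001 = 1 - 4001 = -4000$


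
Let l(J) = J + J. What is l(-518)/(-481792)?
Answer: 259/120448 ≈ 0.0021503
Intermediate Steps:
l(J) = 2*J
l(-518)/(-481792) = (2*(-518))/(-481792) = -1036*(-1/481792) = 259/120448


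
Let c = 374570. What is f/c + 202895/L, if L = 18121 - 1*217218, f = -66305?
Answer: -17839901347/14915152658 ≈ -1.1961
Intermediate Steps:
L = -199097 (L = 18121 - 217218 = -199097)
f/c + 202895/L = -66305/374570 + 202895/(-199097) = -66305*1/374570 + 202895*(-1/199097) = -13261/74914 - 202895/199097 = -17839901347/14915152658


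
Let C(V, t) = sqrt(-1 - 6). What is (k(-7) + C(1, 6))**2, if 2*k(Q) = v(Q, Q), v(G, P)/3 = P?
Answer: 413/4 - 21*I*sqrt(7) ≈ 103.25 - 55.561*I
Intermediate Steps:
v(G, P) = 3*P
k(Q) = 3*Q/2 (k(Q) = (3*Q)/2 = 3*Q/2)
C(V, t) = I*sqrt(7) (C(V, t) = sqrt(-7) = I*sqrt(7))
(k(-7) + C(1, 6))**2 = ((3/2)*(-7) + I*sqrt(7))**2 = (-21/2 + I*sqrt(7))**2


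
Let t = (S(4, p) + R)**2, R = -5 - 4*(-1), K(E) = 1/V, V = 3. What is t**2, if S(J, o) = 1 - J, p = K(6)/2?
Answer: 256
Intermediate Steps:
K(E) = 1/3
p = 1/6 (p = (1/3)/2 = (1/3)*(1/2) = 1/6 ≈ 0.16667)
R = -1 (R = -5 + 4 = -1)
t = 16 (t = ((1 - 1*4) - 1)**2 = ((1 - 4) - 1)**2 = (-3 - 1)**2 = (-4)**2 = 16)
t**2 = 16**2 = 256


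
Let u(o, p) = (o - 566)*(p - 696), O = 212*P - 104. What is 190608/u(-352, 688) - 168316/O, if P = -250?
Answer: 59157083/2031228 ≈ 29.124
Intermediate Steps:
O = -53104 (O = 212*(-250) - 104 = -53000 - 104 = -53104)
u(o, p) = (-696 + p)*(-566 + o) (u(o, p) = (-566 + o)*(-696 + p) = (-696 + p)*(-566 + o))
190608/u(-352, 688) - 168316/O = 190608/(393936 - 696*(-352) - 566*688 - 352*688) - 168316/(-53104) = 190608/(393936 + 244992 - 389408 - 242176) - 168316*(-1/53104) = 190608/7344 + 42079/13276 = 190608*(1/7344) + 42079/13276 = 3971/153 + 42079/13276 = 59157083/2031228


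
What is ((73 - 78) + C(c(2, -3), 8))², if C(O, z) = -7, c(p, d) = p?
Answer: 144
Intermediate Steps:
((73 - 78) + C(c(2, -3), 8))² = ((73 - 78) - 7)² = (-5 - 7)² = (-12)² = 144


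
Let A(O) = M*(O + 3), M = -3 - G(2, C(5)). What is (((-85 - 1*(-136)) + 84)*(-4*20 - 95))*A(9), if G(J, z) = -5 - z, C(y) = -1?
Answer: -283500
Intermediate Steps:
M = 1 (M = -3 - (-5 - 1*(-1)) = -3 - (-5 + 1) = -3 - 1*(-4) = -3 + 4 = 1)
A(O) = 3 + O (A(O) = 1*(O + 3) = 1*(3 + O) = 3 + O)
(((-85 - 1*(-136)) + 84)*(-4*20 - 95))*A(9) = (((-85 - 1*(-136)) + 84)*(-4*20 - 95))*(3 + 9) = (((-85 + 136) + 84)*(-80 - 95))*12 = ((51 + 84)*(-175))*12 = (135*(-175))*12 = -23625*12 = -283500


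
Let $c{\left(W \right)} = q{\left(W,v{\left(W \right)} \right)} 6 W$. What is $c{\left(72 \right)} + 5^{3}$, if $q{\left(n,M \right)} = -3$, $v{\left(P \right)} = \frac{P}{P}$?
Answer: $-1171$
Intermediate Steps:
$v{\left(P \right)} = 1$
$c{\left(W \right)} = - 18 W$ ($c{\left(W \right)} = \left(-3\right) 6 W = - 18 W$)
$c{\left(72 \right)} + 5^{3} = \left(-18\right) 72 + 5^{3} = -1296 + 125 = -1171$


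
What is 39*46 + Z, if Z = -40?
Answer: 1754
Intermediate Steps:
39*46 + Z = 39*46 - 40 = 1794 - 40 = 1754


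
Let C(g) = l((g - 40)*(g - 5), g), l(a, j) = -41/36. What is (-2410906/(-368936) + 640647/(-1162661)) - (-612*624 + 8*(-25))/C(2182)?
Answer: -2950069836344525347/8793423723268 ≈ -3.3549e+5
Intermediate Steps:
l(a, j) = -41/36 (l(a, j) = -41*1/36 = -41/36)
C(g) = -41/36
(-2410906/(-368936) + 640647/(-1162661)) - (-612*624 + 8*(-25))/C(2182) = (-2410906/(-368936) + 640647/(-1162661)) - (-612*624 + 8*(-25))/(-41/36) = (-2410906*(-1/368936) + 640647*(-1/1162661)) - (-381888 - 200)*(-36)/41 = (1205453/184468 - 640647/1162661) - (-382088)*(-36)/41 = 1283354319637/214473749348 - 1*13755168/41 = 1283354319637/214473749348 - 13755168/41 = -2950069836344525347/8793423723268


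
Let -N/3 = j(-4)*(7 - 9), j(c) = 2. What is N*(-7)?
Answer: -84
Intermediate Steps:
N = 12 (N = -6*(7 - 9) = -6*(-2) = -3*(-4) = 12)
N*(-7) = 12*(-7) = -84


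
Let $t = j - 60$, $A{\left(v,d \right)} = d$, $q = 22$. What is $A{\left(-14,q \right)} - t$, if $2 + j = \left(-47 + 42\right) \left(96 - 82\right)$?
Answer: $154$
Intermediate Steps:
$j = -72$ ($j = -2 + \left(-47 + 42\right) \left(96 - 82\right) = -2 - 70 = -72$)
$t = -132$ ($t = -72 - 60 = -132$)
$A{\left(-14,q \right)} - t = 22 - -132 = 22 + 132 = 154$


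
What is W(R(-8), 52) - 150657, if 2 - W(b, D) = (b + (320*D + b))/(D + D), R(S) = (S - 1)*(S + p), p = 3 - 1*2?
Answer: -7842443/52 ≈ -1.5082e+5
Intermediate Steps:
p = 1 (p = 3 - 2 = 1)
R(S) = (1 + S)*(-1 + S) (R(S) = (S - 1)*(S + 1) = (-1 + S)*(1 + S) = (1 + S)*(-1 + S))
W(b, D) = 2 - (2*b + 320*D)/(2*D) (W(b, D) = 2 - (b + (320*D + b))/(D + D) = 2 - (b + (b + 320*D))/(2*D) = 2 - (2*b + 320*D)*1/(2*D) = 2 - (2*b + 320*D)/(2*D))
W(R(-8), 52) - 150657 = (-158 - 1*(-1 + (-8)**2)/52) - 150657 = (-158 - 1*(-1 + 64)*1/52) - 150657 = (-158 - 1*63*1/52) - 150657 = (-158 - 63/52) - 150657 = -8279/52 - 150657 = -7842443/52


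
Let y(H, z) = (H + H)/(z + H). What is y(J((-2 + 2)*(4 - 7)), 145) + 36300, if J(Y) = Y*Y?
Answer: 36300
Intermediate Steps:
J(Y) = Y²
y(H, z) = 2*H/(H + z) (y(H, z) = (2*H)/(H + z) = 2*H/(H + z))
y(J((-2 + 2)*(4 - 7)), 145) + 36300 = 2*((-2 + 2)*(4 - 7))²/(((-2 + 2)*(4 - 7))² + 145) + 36300 = 2*(0*(-3))²/((0*(-3))² + 145) + 36300 = 2*0²/(0² + 145) + 36300 = 2*0/(0 + 145) + 36300 = 2*0/145 + 36300 = 2*0*(1/145) + 36300 = 0 + 36300 = 36300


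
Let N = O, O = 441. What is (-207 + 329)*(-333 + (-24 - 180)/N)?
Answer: -5980318/147 ≈ -40682.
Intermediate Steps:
N = 441
(-207 + 329)*(-333 + (-24 - 180)/N) = (-207 + 329)*(-333 + (-24 - 180)/441) = 122*(-333 - 204*1/441) = 122*(-333 - 68/147) = 122*(-49019/147) = -5980318/147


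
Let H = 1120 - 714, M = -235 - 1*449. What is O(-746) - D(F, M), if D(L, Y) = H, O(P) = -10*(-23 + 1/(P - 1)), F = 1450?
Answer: -131462/747 ≈ -175.99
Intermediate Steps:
M = -684 (M = -235 - 449 = -684)
H = 406
O(P) = 230 - 10/(-1 + P) (O(P) = -10*(-23 + 1/(-1 + P)) = 230 - 10/(-1 + P))
D(L, Y) = 406
O(-746) - D(F, M) = 10*(-24 + 23*(-746))/(-1 - 746) - 1*406 = 10*(-24 - 17158)/(-747) - 406 = 10*(-1/747)*(-17182) - 406 = 171820/747 - 406 = -131462/747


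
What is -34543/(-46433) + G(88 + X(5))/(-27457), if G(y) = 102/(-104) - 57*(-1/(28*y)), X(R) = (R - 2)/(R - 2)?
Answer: 7681833703163/10325503225219 ≈ 0.74397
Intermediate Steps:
X(R) = 1 (X(R) = (-2 + R)/(-2 + R) = 1)
G(y) = -51/52 + 57/(28*y) (G(y) = 102*(-1/104) - (-57)/(28*y) = -51/52 + 57/(28*y))
-34543/(-46433) + G(88 + X(5))/(-27457) = -34543/(-46433) + (3*(247 - 119*(88 + 1))/(364*(88 + 1)))/(-27457) = -34543*(-1/46433) + ((3/364)*(247 - 119*89)/89)*(-1/27457) = 34543/46433 + ((3/364)*(1/89)*(247 - 10591))*(-1/27457) = 34543/46433 + ((3/364)*(1/89)*(-10344))*(-1/27457) = 34543/46433 - 7758/8099*(-1/27457) = 34543/46433 + 7758/222374243 = 7681833703163/10325503225219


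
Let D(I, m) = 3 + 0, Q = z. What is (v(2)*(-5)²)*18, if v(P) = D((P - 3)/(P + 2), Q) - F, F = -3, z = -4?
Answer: 2700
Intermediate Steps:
Q = -4
D(I, m) = 3
v(P) = 6 (v(P) = 3 - 1*(-3) = 3 + 3 = 6)
(v(2)*(-5)²)*18 = (6*(-5)²)*18 = (6*25)*18 = 150*18 = 2700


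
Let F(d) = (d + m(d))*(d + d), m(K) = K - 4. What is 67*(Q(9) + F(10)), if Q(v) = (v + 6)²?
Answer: 36515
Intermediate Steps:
m(K) = -4 + K
Q(v) = (6 + v)²
F(d) = 2*d*(-4 + 2*d) (F(d) = (d + (-4 + d))*(d + d) = (-4 + 2*d)*(2*d) = 2*d*(-4 + 2*d))
67*(Q(9) + F(10)) = 67*((6 + 9)² + 4*10*(-2 + 10)) = 67*(15² + 4*10*8) = 67*(225 + 320) = 67*545 = 36515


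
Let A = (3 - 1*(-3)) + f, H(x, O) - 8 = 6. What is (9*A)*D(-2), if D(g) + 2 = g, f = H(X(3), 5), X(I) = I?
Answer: -720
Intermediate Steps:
H(x, O) = 14 (H(x, O) = 8 + 6 = 14)
f = 14
D(g) = -2 + g
A = 20 (A = (3 - 1*(-3)) + 14 = (3 + 3) + 14 = 6 + 14 = 20)
(9*A)*D(-2) = (9*20)*(-2 - 2) = 180*(-4) = -720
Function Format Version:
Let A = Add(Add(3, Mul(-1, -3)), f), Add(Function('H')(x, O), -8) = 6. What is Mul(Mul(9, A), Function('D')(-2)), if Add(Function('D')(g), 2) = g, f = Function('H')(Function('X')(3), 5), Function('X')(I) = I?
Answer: -720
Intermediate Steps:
Function('H')(x, O) = 14 (Function('H')(x, O) = Add(8, 6) = 14)
f = 14
Function('D')(g) = Add(-2, g)
A = 20 (A = Add(Add(3, Mul(-1, -3)), 14) = Add(Add(3, 3), 14) = Add(6, 14) = 20)
Mul(Mul(9, A), Function('D')(-2)) = Mul(Mul(9, 20), Add(-2, -2)) = Mul(180, -4) = -720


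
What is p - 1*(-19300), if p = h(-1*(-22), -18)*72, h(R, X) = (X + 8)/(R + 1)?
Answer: 443180/23 ≈ 19269.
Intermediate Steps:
h(R, X) = (8 + X)/(1 + R)
p = -720/23 (p = ((8 - 18)/(1 - 1*(-22)))*72 = (-10/(1 + 22))*72 = (-10/23)*72 = ((1/23)*(-10))*72 = -10/23*72 = -720/23 ≈ -31.304)
p - 1*(-19300) = -720/23 - 1*(-19300) = -720/23 + 19300 = 443180/23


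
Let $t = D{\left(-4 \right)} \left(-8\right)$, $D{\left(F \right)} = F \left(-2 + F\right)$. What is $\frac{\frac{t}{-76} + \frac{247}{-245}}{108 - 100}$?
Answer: $\frac{7067}{37240} \approx 0.18977$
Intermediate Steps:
$t = -192$ ($t = - 4 \left(-2 - 4\right) \left(-8\right) = \left(-4\right) \left(-6\right) \left(-8\right) = 24 \left(-8\right) = -192$)
$\frac{\frac{t}{-76} + \frac{247}{-245}}{108 - 100} = \frac{- \frac{192}{-76} + \frac{247}{-245}}{108 - 100} = \frac{\left(-192\right) \left(- \frac{1}{76}\right) + 247 \left(- \frac{1}{245}\right)}{8} = \left(\frac{48}{19} - \frac{247}{245}\right) \frac{1}{8} = \frac{7067}{4655} \cdot \frac{1}{8} = \frac{7067}{37240}$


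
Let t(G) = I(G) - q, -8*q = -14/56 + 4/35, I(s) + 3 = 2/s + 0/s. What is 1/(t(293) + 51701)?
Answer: 328160/16965212353 ≈ 1.9343e-5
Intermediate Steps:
I(s) = -3 + 2/s (I(s) = -3 + (2/s + 0/s) = -3 + (2/s + 0) = -3 + 2/s)
q = 19/1120 (q = -(-14/56 + 4/35)/8 = -(-14*1/56 + 4*(1/35))/8 = -(-¼ + 4/35)/8 = -⅛*(-19/140) = 19/1120 ≈ 0.016964)
t(G) = -3379/1120 + 2/G (t(G) = (-3 + 2/G) - 1*19/1120 = (-3 + 2/G) - 19/1120 = -3379/1120 + 2/G)
1/(t(293) + 51701) = 1/((-3379/1120 + 2/293) + 51701) = 1/(-987807/328160 + 51701) = 1/(16965212353/328160) = 328160/16965212353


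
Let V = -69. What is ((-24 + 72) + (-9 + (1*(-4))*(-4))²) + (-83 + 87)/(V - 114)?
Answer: 17747/183 ≈ 96.978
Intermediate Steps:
((-24 + 72) + (-9 + (1*(-4))*(-4))²) + (-83 + 87)/(V - 114) = ((-24 + 72) + (-9 + (1*(-4))*(-4))²) + (-83 + 87)/(-69 - 114) = (48 + (-9 - 4*(-4))²) + 4/(-183) = (48 + (-9 + 16)²) + 4*(-1/183) = (48 + 7²) - 4/183 = (48 + 49) - 4/183 = 97 - 4/183 = 17747/183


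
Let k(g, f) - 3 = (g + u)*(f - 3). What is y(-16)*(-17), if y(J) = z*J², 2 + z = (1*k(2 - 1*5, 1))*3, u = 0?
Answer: -108800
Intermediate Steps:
k(g, f) = 3 + g*(-3 + f) (k(g, f) = 3 + (g + 0)*(f - 3) = 3 + g*(-3 + f))
z = 25 (z = -2 + (1*(3 - 3*(2 - 1*5) + 1*(2 - 1*5)))*3 = -2 + (1*(3 - 3*(2 - 5) + 1*(2 - 5)))*3 = -2 + (1*(3 - 3*(-3) + 1*(-3)))*3 = -2 + (1*(3 + 9 - 3))*3 = -2 + (1*9)*3 = -2 + 9*3 = -2 + 27 = 25)
y(J) = 25*J²
y(-16)*(-17) = (25*(-16)²)*(-17) = (25*256)*(-17) = 6400*(-17) = -108800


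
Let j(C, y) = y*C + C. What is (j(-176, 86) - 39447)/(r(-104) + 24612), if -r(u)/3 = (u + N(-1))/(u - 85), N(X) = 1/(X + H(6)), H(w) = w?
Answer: -5749695/2584087 ≈ -2.2250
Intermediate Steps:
j(C, y) = C + C*y (j(C, y) = C*y + C = C + C*y)
N(X) = 1/(6 + X) (N(X) = 1/(X + 6) = 1/(6 + X))
r(u) = -3*(⅕ + u)/(-85 + u) (r(u) = -3*(u + 1/(6 - 1))/(u - 85) = -3*(u + 1/5)/(-85 + u) = -3*(u + ⅕)/(-85 + u) = -3*(⅕ + u)/(-85 + u))
(j(-176, 86) - 39447)/(r(-104) + 24612) = (-176*(1 + 86) - 39447)/(3*(-1 - 5*(-104))/(5*(-85 - 104)) + 24612) = (-176*87 - 39447)/((⅗)*(-1 + 520)/(-189) + 24612) = (-15312 - 39447)/((⅗)*(-1/189)*519 + 24612) = -54759/(-173/105 + 24612) = -54759/2584087/105 = -54759*105/2584087 = -5749695/2584087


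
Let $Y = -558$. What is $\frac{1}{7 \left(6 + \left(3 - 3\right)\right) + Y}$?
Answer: $- \frac{1}{516} \approx -0.001938$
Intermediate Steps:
$\frac{1}{7 \left(6 + \left(3 - 3\right)\right) + Y} = \frac{1}{7 \left(6 + \left(3 - 3\right)\right) - 558} = \frac{1}{7 \left(6 + 0\right) - 558} = \frac{1}{7 \cdot 6 - 558} = \frac{1}{42 - 558} = \frac{1}{-516} = - \frac{1}{516}$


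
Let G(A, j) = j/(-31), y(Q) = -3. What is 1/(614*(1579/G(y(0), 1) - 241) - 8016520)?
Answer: -1/38219180 ≈ -2.6165e-8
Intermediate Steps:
G(A, j) = -j/31 (G(A, j) = j*(-1/31) = -j/31)
1/(614*(1579/G(y(0), 1) - 241) - 8016520) = 1/(614*(1579/((-1/31*1)) - 241) - 8016520) = 1/(614*(1579/(-1/31) - 241) - 8016520) = 1/(614*(1579*(-31) - 241) - 8016520) = 1/(614*(-48949 - 241) - 8016520) = 1/(614*(-49190) - 8016520) = 1/(-30202660 - 8016520) = 1/(-38219180) = -1/38219180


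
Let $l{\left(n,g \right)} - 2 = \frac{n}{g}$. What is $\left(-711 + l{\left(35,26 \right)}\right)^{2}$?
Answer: $\frac{338523201}{676} \approx 5.0077 \cdot 10^{5}$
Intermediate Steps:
$l{\left(n,g \right)} = 2 + \frac{n}{g}$
$\left(-711 + l{\left(35,26 \right)}\right)^{2} = \left(-711 + \left(2 + \frac{35}{26}\right)\right)^{2} = \left(-711 + \frac{87}{26}\right)^{2} = \left(- \frac{18399}{26}\right)^{2} = \frac{338523201}{676}$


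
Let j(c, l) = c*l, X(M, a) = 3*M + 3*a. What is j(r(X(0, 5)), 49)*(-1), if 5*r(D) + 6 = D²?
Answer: -10731/5 ≈ -2146.2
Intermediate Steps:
r(D) = -6/5 + D²/5
j(r(X(0, 5)), 49)*(-1) = ((-6/5 + (3*0 + 3*5)²/5)*49)*(-1) = ((-6/5 + (0 + 15)²/5)*49)*(-1) = ((-6/5 + (⅕)*15²)*49)*(-1) = ((-6/5 + (⅕)*225)*49)*(-1) = ((-6/5 + 45)*49)*(-1) = ((219/5)*49)*(-1) = (10731/5)*(-1) = -10731/5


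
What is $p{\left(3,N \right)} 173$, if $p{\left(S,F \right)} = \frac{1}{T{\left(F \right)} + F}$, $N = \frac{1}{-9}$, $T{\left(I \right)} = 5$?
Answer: $\frac{1557}{44} \approx 35.386$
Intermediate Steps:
$N = - \frac{1}{9} \approx -0.11111$
$p{\left(S,F \right)} = \frac{1}{5 + F}$
$p{\left(3,N \right)} 173 = \frac{1}{5 - \frac{1}{9}} \cdot 173 = \frac{1}{\frac{44}{9}} \cdot 173 = \frac{9}{44} \cdot 173 = \frac{1557}{44}$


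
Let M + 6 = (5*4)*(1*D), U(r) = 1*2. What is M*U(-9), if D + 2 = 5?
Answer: 108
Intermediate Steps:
D = 3 (D = -2 + 5 = 3)
U(r) = 2
M = 54 (M = -6 + (5*4)*(1*3) = -6 + 20*3 = -6 + 60 = 54)
M*U(-9) = 54*2 = 108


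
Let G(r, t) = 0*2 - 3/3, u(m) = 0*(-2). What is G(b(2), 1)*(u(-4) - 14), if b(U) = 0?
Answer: 14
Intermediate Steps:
u(m) = 0
G(r, t) = -1 (G(r, t) = 0 - 3*⅓ = 0 - 1 = -1)
G(b(2), 1)*(u(-4) - 14) = -(0 - 14) = -1*(-14) = 14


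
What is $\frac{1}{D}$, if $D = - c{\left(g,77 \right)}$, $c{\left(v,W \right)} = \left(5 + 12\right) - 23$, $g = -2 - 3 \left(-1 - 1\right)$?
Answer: $\frac{1}{6} \approx 0.16667$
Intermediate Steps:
$g = 4$ ($g = -2 - 3 \left(-1 - 1\right) = -2 - -6 = -2 + 6 = 4$)
$c{\left(v,W \right)} = -6$ ($c{\left(v,W \right)} = 17 - 23 = -6$)
$D = 6$ ($D = \left(-1\right) \left(-6\right) = 6$)
$\frac{1}{D} = \frac{1}{6}$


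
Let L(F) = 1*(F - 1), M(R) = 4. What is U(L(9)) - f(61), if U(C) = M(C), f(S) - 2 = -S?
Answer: 63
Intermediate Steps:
f(S) = 2 - S
L(F) = -1 + F (L(F) = 1*(-1 + F) = -1 + F)
U(C) = 4
U(L(9)) - f(61) = 4 - (2 - 1*61) = 4 - (2 - 61) = 4 - 1*(-59) = 4 + 59 = 63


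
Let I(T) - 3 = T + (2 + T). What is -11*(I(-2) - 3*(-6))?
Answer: -209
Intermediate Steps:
I(T) = 5 + 2*T (I(T) = 3 + (T + (2 + T)) = 3 + (2 + 2*T) = 5 + 2*T)
-11*(I(-2) - 3*(-6)) = -11*((5 + 2*(-2)) - 3*(-6)) = -11*((5 - 4) + 18) = -11*(1 + 18) = -11*19 = -209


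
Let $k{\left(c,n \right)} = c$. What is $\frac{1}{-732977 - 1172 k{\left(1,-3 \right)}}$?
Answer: $- \frac{1}{734149} \approx -1.3621 \cdot 10^{-6}$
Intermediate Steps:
$\frac{1}{-732977 - 1172 k{\left(1,-3 \right)}} = \frac{1}{-732977 - 1172} = \frac{1}{-734149} = - \frac{1}{734149}$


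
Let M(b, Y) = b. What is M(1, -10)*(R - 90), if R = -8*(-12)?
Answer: 6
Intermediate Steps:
R = 96
M(1, -10)*(R - 90) = 1*(96 - 90) = 1*6 = 6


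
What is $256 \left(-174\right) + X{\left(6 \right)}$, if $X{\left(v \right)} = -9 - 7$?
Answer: $-44560$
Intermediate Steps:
$X{\left(v \right)} = -16$ ($X{\left(v \right)} = -9 - 7 = -16$)
$256 \left(-174\right) + X{\left(6 \right)} = 256 \left(-174\right) - 16 = -44544 - 16 = -44560$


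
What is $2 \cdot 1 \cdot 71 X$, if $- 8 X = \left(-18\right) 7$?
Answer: $\frac{4473}{2} \approx 2236.5$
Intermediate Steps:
$X = \frac{63}{4}$ ($X = - \frac{\left(-18\right) 7}{8} = \left(- \frac{1}{8}\right) \left(-126\right) = \frac{63}{4} \approx 15.75$)
$2 \cdot 1 \cdot 71 X = 2 \cdot 1 \cdot 71 \cdot \frac{63}{4} = 2 \cdot 71 \cdot \frac{63}{4} = 142 \cdot \frac{63}{4} = \frac{4473}{2}$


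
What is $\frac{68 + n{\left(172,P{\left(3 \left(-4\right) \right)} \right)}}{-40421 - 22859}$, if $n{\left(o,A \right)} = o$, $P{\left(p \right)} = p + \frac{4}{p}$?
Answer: $- \frac{3}{791} \approx -0.0037927$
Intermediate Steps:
$\frac{68 + n{\left(172,P{\left(3 \left(-4\right) \right)} \right)}}{-40421 - 22859} = \frac{68 + 172}{-40421 - 22859} = \frac{240}{-63280} = 240 \left(- \frac{1}{63280}\right) = - \frac{3}{791}$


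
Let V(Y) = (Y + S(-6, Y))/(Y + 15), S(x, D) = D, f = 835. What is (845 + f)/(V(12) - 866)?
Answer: -7560/3893 ≈ -1.9419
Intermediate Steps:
V(Y) = 2*Y/(15 + Y) (V(Y) = (Y + Y)/(Y + 15) = (2*Y)/(15 + Y) = 2*Y/(15 + Y))
(845 + f)/(V(12) - 866) = (845 + 835)/(2*12/(15 + 12) - 866) = 1680/(2*12/27 - 866) = 1680/(2*12*(1/27) - 866) = 1680/(8/9 - 866) = 1680/(-7786/9) = 1680*(-9/7786) = -7560/3893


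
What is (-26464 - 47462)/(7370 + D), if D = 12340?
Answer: -1369/365 ≈ -3.7507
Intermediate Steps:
(-26464 - 47462)/(7370 + D) = (-26464 - 47462)/(7370 + 12340) = -73926/19710 = -73926*1/19710 = -1369/365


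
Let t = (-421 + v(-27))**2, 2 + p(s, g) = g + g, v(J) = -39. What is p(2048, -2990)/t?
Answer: -2991/105800 ≈ -0.028270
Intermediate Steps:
p(s, g) = -2 + 2*g (p(s, g) = -2 + (g + g) = -2 + 2*g)
t = 211600 (t = (-421 - 39)**2 = (-460)**2 = 211600)
p(2048, -2990)/t = (-2 + 2*(-2990))/211600 = (-2 - 5980)*(1/211600) = -5982*1/211600 = -2991/105800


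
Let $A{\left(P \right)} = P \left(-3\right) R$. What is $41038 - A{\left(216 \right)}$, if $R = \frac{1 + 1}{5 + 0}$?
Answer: $\frac{206486}{5} \approx 41297.0$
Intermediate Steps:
$R = \frac{2}{5} \approx 0.4$
$A{\left(P \right)} = - \frac{6 P}{5}$ ($A{\left(P \right)} = P \left(-3\right) \frac{2}{5} = - 3 P \frac{2}{5} = - \frac{6 P}{5}$)
$41038 - A{\left(216 \right)} = 41038 - \left(- \frac{6}{5}\right) 216 = 41038 - - \frac{1296}{5} = 41038 + \frac{1296}{5} = \frac{206486}{5}$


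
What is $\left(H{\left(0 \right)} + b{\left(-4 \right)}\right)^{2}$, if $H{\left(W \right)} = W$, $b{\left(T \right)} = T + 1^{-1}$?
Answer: $9$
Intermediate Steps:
$b{\left(T \right)} = 1 + T$ ($b{\left(T \right)} = T + 1 = 1 + T$)
$\left(H{\left(0 \right)} + b{\left(-4 \right)}\right)^{2} = \left(0 + \left(1 - 4\right)\right)^{2} = \left(0 - 3\right)^{2} = \left(-3\right)^{2} = 9$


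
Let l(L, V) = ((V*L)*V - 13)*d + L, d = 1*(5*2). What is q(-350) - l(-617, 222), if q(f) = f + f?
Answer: 304082327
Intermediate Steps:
d = 10 (d = 1*10 = 10)
q(f) = 2*f
l(L, V) = -130 + L + 10*L*V² (l(L, V) = ((V*L)*V - 13)*10 + L = ((L*V)*V - 13)*10 + L = (L*V² - 13)*10 + L = (-13 + L*V²)*10 + L = (-130 + 10*L*V²) + L = -130 + L + 10*L*V²)
q(-350) - l(-617, 222) = 2*(-350) - (-130 - 617 + 10*(-617)*222²) = -700 - (-130 - 617 + 10*(-617)*49284) = -700 - (-130 - 617 - 304082280) = -700 - 1*(-304083027) = -700 + 304083027 = 304082327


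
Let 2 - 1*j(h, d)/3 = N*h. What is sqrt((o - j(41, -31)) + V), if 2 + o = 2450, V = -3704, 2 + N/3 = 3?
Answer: I*sqrt(893) ≈ 29.883*I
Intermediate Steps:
N = 3 (N = -6 + 3*3 = -6 + 9 = 3)
j(h, d) = 6 - 9*h
o = 2448 (o = -2 + 2450 = 2448)
sqrt((o - j(41, -31)) + V) = sqrt((2448 - (6 - 9*41)) - 3704) = sqrt((2448 - (6 - 369)) - 3704) = sqrt((2448 - 1*(-363)) - 3704) = sqrt((2448 + 363) - 3704) = sqrt(2811 - 3704) = sqrt(-893) = I*sqrt(893)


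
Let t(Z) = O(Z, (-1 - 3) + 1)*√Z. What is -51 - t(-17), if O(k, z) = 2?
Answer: -51 - 2*I*√17 ≈ -51.0 - 8.2462*I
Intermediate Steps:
t(Z) = 2*√Z
-51 - t(-17) = -51 - 2*√(-17) = -51 - 2*I*√17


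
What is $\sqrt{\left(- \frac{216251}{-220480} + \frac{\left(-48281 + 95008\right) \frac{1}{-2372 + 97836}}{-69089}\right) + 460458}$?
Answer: $\frac{\sqrt{237720409131891218553762112888855}}{22721539859720} \approx 678.57$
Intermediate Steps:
$\sqrt{\left(- \frac{216251}{-220480} + \frac{\left(-48281 + 95008\right) \frac{1}{-2372 + 97836}}{-69089}\right) + 460458} = \sqrt{\left(\left(-216251\right) \left(- \frac{1}{220480}\right) + \frac{46727}{95464} \left(- \frac{1}{69089}\right)\right) + 460458} = \sqrt{\left(\frac{216251}{220480} + 46727 \cdot \frac{1}{95464} \left(- \frac{1}{69089}\right)\right) + 460458} = \sqrt{\left(\frac{216251}{220480} + \frac{46727}{95464} \left(- \frac{1}{69089}\right)\right) + 460458} = \sqrt{\left(\frac{216251}{220480} - \frac{46727}{6595512296}\right) + 460458} = \sqrt{\frac{178284478394167}{181772318877760} + 460458} = \sqrt{\frac{83698696690294008247}{181772318877760}} = \frac{\sqrt{237720409131891218553762112888855}}{22721539859720}$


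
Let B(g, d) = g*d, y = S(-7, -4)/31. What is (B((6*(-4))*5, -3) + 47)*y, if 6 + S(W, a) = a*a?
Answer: 4070/31 ≈ 131.29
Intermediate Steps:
S(W, a) = -6 + a² (S(W, a) = -6 + a*a = -6 + a²)
y = 10/31 (y = (-6 + (-4)²)/31 = (-6 + 16)*(1/31) = 10*(1/31) = 10/31 ≈ 0.32258)
B(g, d) = d*g
(B((6*(-4))*5, -3) + 47)*y = (-3*6*(-4)*5 + 47)*(10/31) = (-(-72)*5 + 47)*(10/31) = (-3*(-120) + 47)*(10/31) = (360 + 47)*(10/31) = 407*(10/31) = 4070/31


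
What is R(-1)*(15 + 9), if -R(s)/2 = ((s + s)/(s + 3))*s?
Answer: -48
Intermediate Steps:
R(s) = -4*s²/(3 + s) (R(s) = -2*(s + s)/(s + 3)*s = -2*(2*s)/(3 + s)*s = -2*2*s/(3 + s)*s = -4*s²/(3 + s))
R(-1)*(15 + 9) = (-4*(-1)²/(3 - 1))*(15 + 9) = -4*1/2*24 = -4*1*½*24 = -2*24 = -48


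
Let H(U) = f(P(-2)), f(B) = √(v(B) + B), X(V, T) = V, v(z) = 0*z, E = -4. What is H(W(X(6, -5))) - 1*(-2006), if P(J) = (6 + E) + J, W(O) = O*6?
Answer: 2006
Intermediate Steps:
v(z) = 0
W(O) = 6*O
P(J) = 2 + J (P(J) = (6 - 4) + J = 2 + J)
f(B) = √B (f(B) = √(0 + B) = √B)
H(U) = 0 (H(U) = √(2 - 2) = √0 = 0)
H(W(X(6, -5))) - 1*(-2006) = 0 - 1*(-2006) = 0 + 2006 = 2006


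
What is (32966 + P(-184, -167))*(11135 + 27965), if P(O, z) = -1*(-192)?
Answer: 1296477800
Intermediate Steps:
P(O, z) = 192
(32966 + P(-184, -167))*(11135 + 27965) = (32966 + 192)*(11135 + 27965) = 33158*39100 = 1296477800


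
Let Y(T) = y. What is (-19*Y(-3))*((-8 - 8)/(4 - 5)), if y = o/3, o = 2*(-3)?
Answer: 608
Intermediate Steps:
o = -6
y = -2 (y = -6/3 = -6*⅓ = -2)
Y(T) = -2
(-19*Y(-3))*((-8 - 8)/(4 - 5)) = (-19*(-2))*((-8 - 8)/(4 - 5)) = 38*(-16/(-1)) = 38*(-16*(-1)) = 38*16 = 608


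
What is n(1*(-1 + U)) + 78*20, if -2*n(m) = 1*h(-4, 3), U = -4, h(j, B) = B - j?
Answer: 3113/2 ≈ 1556.5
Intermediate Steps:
n(m) = -7/2 (n(m) = -(3 - 1*(-4))/2 = -(3 + 4)/2 = -7/2)
n(1*(-1 + U)) + 78*20 = -7/2 + 78*20 = -7/2 + 1560 = 3113/2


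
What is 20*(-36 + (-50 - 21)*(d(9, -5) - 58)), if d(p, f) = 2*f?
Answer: 95840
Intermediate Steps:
20*(-36 + (-50 - 21)*(d(9, -5) - 58)) = 20*(-36 + (-50 - 21)*(2*(-5) - 58)) = 20*(-36 - 71*(-10 - 58)) = 20*(-36 - 71*(-68)) = 20*(-36 + 4828) = 20*4792 = 95840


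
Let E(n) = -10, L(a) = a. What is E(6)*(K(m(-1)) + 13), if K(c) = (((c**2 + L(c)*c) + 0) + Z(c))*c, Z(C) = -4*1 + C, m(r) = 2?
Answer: -250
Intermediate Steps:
Z(C) = -4 + C
K(c) = c*(-4 + c + 2*c**2) (K(c) = (((c**2 + c*c) + 0) + (-4 + c))*c = (((c**2 + c**2) + 0) + (-4 + c))*c = ((2*c**2 + 0) + (-4 + c))*c = (2*c**2 + (-4 + c))*c = (-4 + c + 2*c**2)*c = c*(-4 + c + 2*c**2))
E(6)*(K(m(-1)) + 13) = -10*(2*(-4 + 2 + 2*2**2) + 13) = -10*(2*(-4 + 2 + 2*4) + 13) = -10*(2*(-4 + 2 + 8) + 13) = -10*(2*6 + 13) = -10*(12 + 13) = -10*25 = -250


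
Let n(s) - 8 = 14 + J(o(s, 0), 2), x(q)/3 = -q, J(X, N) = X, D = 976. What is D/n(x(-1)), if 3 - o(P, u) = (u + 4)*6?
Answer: 976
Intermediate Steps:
o(P, u) = -21 - 6*u (o(P, u) = 3 - (u + 4)*6 = 3 - (4 + u)*6 = 3 - (24 + 6*u) = 3 + (-24 - 6*u) = -21 - 6*u)
x(q) = -3*q (x(q) = 3*(-q) = -3*q)
n(s) = 1 (n(s) = 8 + (14 + (-21 - 6*0)) = 8 + (14 + (-21 + 0)) = 8 + (14 - 21) = 8 - 7 = 1)
D/n(x(-1)) = 976/1 = 976*1 = 976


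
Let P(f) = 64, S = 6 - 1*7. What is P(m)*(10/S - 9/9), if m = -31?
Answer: -704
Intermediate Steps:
S = -1 (S = 6 - 7 = -1)
P(m)*(10/S - 9/9) = 64*(10/(-1) - 9/9) = 64*(10*(-1) - 9*⅑) = 64*(-10 - 1) = 64*(-11) = -704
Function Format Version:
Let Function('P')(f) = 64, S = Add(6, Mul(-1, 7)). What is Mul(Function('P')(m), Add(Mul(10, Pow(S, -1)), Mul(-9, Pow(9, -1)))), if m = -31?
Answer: -704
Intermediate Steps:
S = -1 (S = Add(6, -7) = -1)
Mul(Function('P')(m), Add(Mul(10, Pow(S, -1)), Mul(-9, Pow(9, -1)))) = Mul(64, Add(Mul(10, Pow(-1, -1)), Mul(-9, Pow(9, -1)))) = Mul(64, Add(Mul(10, -1), Mul(-9, Rational(1, 9)))) = Mul(64, Add(-10, -1)) = Mul(64, -11) = -704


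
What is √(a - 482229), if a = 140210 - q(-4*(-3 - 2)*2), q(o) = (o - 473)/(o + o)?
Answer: I*√136805435/20 ≈ 584.82*I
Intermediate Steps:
q(o) = (-473 + o)/(2*o) (q(o) = (-473 + o)/((2*o)) = (-473 + o)*(1/(2*o)) = (-473 + o)/(2*o))
a = 11217233/80 (a = 140210 - (-473 - 4*(-3 - 2)*2)/(2*(-4*(-3 - 2)*2)) = 140210 - (-473 - 4*(-5)*2)/(2*(-4*(-5)*2)) = 140210 - (-473 + 20*2)/(2*(20*2)) = 140210 - (-473 + 40)/(2*40) = 140210 - (-433)/(2*40) = 140210 - 1*(-433/80) = 140210 + 433/80 = 11217233/80 ≈ 1.4022e+5)
√(a - 482229) = √(11217233/80 - 482229) = √(-27361087/80) = I*√136805435/20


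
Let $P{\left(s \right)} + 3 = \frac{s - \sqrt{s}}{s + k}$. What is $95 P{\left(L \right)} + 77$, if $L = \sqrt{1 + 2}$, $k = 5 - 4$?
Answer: $- \frac{131}{2} - \frac{95 \sqrt{3}}{2} - \frac{95 \cdot 3^{\frac{3}{4}}}{2} + \frac{95 \sqrt[4]{3}}{2} \approx -193.54$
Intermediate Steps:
$k = 1$
$L = \sqrt{3} \approx 1.732$
$P{\left(s \right)} = -3 + \frac{s - \sqrt{s}}{1 + s}$ ($P{\left(s \right)} = -3 + \frac{s - \sqrt{s}}{s + 1} = -3 + \frac{s - \sqrt{s}}{1 + s}$)
$95 P{\left(L \right)} + 77 = 95 \frac{-3 - \sqrt{\sqrt{3}} - 2 \sqrt{3}}{1 + \sqrt{3}} + 77 = 95 \frac{-3 - \sqrt[4]{3} - 2 \sqrt{3}}{1 + \sqrt{3}} + 77 = \frac{95 \left(-3 - \sqrt[4]{3} - 2 \sqrt{3}\right)}{1 + \sqrt{3}} + 77 = 77 + \frac{95 \left(-3 - \sqrt[4]{3} - 2 \sqrt{3}\right)}{1 + \sqrt{3}}$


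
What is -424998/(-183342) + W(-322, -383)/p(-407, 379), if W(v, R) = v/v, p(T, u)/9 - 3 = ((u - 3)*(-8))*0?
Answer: 1943048/825039 ≈ 2.3551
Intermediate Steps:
p(T, u) = 27 (p(T, u) = 27 + 9*(((u - 3)*(-8))*0) = 27 + 9*(((-3 + u)*(-8))*0) = 27 + 9*((24 - 8*u)*0) = 27 + 9*0 = 27 + 0 = 27)
W(v, R) = 1
-424998/(-183342) + W(-322, -383)/p(-407, 379) = -424998/(-183342) + 1/27 = -424998*(-1/183342) + 1*(1/27) = 70833/30557 + 1/27 = 1943048/825039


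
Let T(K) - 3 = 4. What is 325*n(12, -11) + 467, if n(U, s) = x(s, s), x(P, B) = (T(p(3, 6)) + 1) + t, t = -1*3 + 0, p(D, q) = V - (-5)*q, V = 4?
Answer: 2092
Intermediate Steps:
p(D, q) = 4 + 5*q (p(D, q) = 4 - (-5)*q = 4 + 5*q)
T(K) = 7 (T(K) = 3 + 4 = 7)
t = -3 (t = -3 + 0 = -3)
x(P, B) = 5 (x(P, B) = (7 + 1) - 3 = 8 - 3 = 5)
n(U, s) = 5
325*n(12, -11) + 467 = 325*5 + 467 = 1625 + 467 = 2092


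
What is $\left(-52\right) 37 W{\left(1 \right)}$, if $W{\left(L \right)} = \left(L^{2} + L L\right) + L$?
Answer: $-5772$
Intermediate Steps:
$W{\left(L \right)} = L + 2 L^{2}$ ($W{\left(L \right)} = \left(L^{2} + L^{2}\right) + L = 2 L^{2} + L = L + 2 L^{2}$)
$\left(-52\right) 37 W{\left(1 \right)} = \left(-52\right) 37 \cdot 1 \left(1 + 2 \cdot 1\right) = - 1924 \cdot 1 \left(1 + 2\right) = - 1924 \cdot 1 \cdot 3 = \left(-1924\right) 3 = -5772$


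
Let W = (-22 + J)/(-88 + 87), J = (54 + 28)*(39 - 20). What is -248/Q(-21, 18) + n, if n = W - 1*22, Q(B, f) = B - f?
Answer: -60514/39 ≈ -1551.6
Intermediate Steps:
J = 1558 (J = 82*19 = 1558)
W = -1536 (W = (-22 + 1558)/(-88 + 87) = 1536/(-1) = 1536*(-1) = -1536)
n = -1558 (n = -1536 - 1*22 = -1536 - 22 = -1558)
-248/Q(-21, 18) + n = -248/(-21 - 1*18) - 1558 = -248/(-21 - 18) - 1558 = -248/(-39) - 1558 = -248*(-1/39) - 1558 = 248/39 - 1558 = -60514/39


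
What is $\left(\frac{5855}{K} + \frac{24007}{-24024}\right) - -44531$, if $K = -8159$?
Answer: $\frac{8728265644663}{196011816} \approx 44529.0$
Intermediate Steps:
$\left(\frac{5855}{K} + \frac{24007}{-24024}\right) - -44531 = \left(\frac{5855}{-8159} + \frac{24007}{-24024}\right) - -44531 = \left(5855 \left(- \frac{1}{8159}\right) + 24007 \left(- \frac{1}{24024}\right)\right) + 44531 = \left(- \frac{5855}{8159} - \frac{24007}{24024}\right) + 44531 = - \frac{336533633}{196011816} + 44531 = \frac{8728265644663}{196011816}$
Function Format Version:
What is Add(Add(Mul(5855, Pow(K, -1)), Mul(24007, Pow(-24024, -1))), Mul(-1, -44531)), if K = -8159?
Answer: Rational(8728265644663, 196011816) ≈ 44529.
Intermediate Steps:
Add(Add(Mul(5855, Pow(K, -1)), Mul(24007, Pow(-24024, -1))), Mul(-1, -44531)) = Add(Add(Mul(5855, Pow(-8159, -1)), Mul(24007, Pow(-24024, -1))), Mul(-1, -44531)) = Add(Add(Mul(5855, Rational(-1, 8159)), Mul(24007, Rational(-1, 24024))), 44531) = Add(Add(Rational(-5855, 8159), Rational(-24007, 24024)), 44531) = Add(Rational(-336533633, 196011816), 44531) = Rational(8728265644663, 196011816)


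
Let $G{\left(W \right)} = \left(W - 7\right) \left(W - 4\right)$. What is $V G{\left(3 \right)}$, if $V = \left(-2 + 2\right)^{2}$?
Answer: $0$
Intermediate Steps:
$G{\left(W \right)} = \left(-7 + W\right) \left(-4 + W\right)$
$V = 0$ ($V = 0^{2} = 0$)
$V G{\left(3 \right)} = 0 \left(28 + 3^{2} - 33\right) = 0 \left(28 + 9 - 33\right) = 0 \cdot 4 = 0$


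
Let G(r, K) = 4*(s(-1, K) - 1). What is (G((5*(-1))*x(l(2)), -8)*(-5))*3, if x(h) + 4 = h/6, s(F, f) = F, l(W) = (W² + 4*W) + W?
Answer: 120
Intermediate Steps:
l(W) = W² + 5*W
x(h) = -4 + h/6
G(r, K) = -8 (G(r, K) = 4*(-1 - 1) = 4*(-2) = -8)
(G((5*(-1))*x(l(2)), -8)*(-5))*3 = -8*(-5)*3 = 40*3 = 120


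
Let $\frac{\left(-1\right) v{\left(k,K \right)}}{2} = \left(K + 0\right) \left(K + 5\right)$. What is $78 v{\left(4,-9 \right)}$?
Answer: $-5616$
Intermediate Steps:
$v{\left(k,K \right)} = - 2 K \left(5 + K\right)$ ($v{\left(k,K \right)} = - 2 \left(K + 0\right) \left(K + 5\right) = - 2 K \left(5 + K\right)$)
$78 v{\left(4,-9 \right)} = 78 \left(\left(-2\right) \left(-9\right) \left(5 - 9\right)\right) = 78 \left(\left(-2\right) \left(-9\right) \left(-4\right)\right) = 78 \left(-72\right) = -5616$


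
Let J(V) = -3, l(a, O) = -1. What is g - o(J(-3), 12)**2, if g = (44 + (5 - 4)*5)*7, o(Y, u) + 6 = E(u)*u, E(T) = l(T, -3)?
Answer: 19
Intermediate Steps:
E(T) = -1
o(Y, u) = -6 - u
g = 343 (g = (44 + 1*5)*7 = (44 + 5)*7 = 49*7 = 343)
g - o(J(-3), 12)**2 = 343 - (-6 - 1*12)**2 = 343 - (-6 - 12)**2 = 343 - 1*(-18)**2 = 343 - 1*324 = 343 - 324 = 19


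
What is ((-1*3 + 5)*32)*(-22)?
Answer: -1408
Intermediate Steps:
((-1*3 + 5)*32)*(-22) = ((-3 + 5)*32)*(-22) = (2*32)*(-22) = 64*(-22) = -1408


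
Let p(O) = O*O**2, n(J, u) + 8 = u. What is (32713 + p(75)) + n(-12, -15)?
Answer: 454565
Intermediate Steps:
n(J, u) = -8 + u
p(O) = O**3
(32713 + p(75)) + n(-12, -15) = (32713 + 75**3) + (-8 - 15) = (32713 + 421875) - 23 = 454588 - 23 = 454565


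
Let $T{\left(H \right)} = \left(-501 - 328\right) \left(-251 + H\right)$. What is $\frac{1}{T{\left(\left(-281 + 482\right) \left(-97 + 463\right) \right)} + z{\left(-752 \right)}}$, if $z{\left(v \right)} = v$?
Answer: $- \frac{1}{60778887} \approx -1.6453 \cdot 10^{-8}$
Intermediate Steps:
$T{\left(H \right)} = 208079 - 829 H$ ($T{\left(H \right)} = - 829 \left(-251 + H\right) = 208079 - 829 H$)
$\frac{1}{T{\left(\left(-281 + 482\right) \left(-97 + 463\right) \right)} + z{\left(-752 \right)}} = \frac{1}{\left(208079 - 829 \left(-281 + 482\right) \left(-97 + 463\right)\right) - 752} = \frac{1}{\left(208079 - 829 \cdot 201 \cdot 366\right) - 752} = \frac{1}{\left(208079 - 60986214\right) - 752} = \frac{1}{-60778135 - 752} = \frac{1}{-60778887} = - \frac{1}{60778887}$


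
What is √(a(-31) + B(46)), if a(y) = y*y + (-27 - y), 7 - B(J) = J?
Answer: √926 ≈ 30.430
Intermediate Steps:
B(J) = 7 - J
a(y) = -27 + y² - y (a(y) = y² + (-27 - y) = -27 + y² - y)
√(a(-31) + B(46)) = √((-27 + (-31)² - 1*(-31)) + (7 - 1*46)) = √((-27 + 961 + 31) + (7 - 46)) = √(965 - 39) = √926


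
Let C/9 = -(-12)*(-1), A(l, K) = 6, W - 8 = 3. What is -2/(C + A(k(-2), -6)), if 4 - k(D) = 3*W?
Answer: 1/51 ≈ 0.019608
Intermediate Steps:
W = 11 (W = 8 + 3 = 11)
k(D) = -29 (k(D) = 4 - 3*11 = 4 - 1*33 = 4 - 33 = -29)
C = -108 (C = 9*(-(-12)*(-1)) = 9*(-12*1) = 9*(-12) = -108)
-2/(C + A(k(-2), -6)) = -2/(-108 + 6) = -2/(-102) = -2*(-1/102) = 1/51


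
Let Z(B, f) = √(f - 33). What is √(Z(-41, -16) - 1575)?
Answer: √(-1575 + 7*I) ≈ 0.08819 + 39.686*I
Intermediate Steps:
Z(B, f) = √(-33 + f)
√(Z(-41, -16) - 1575) = √(√(-33 - 16) - 1575) = √(√(-49) - 1575) = √(7*I - 1575) = √(-1575 + 7*I)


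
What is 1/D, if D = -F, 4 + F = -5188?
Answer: 1/5192 ≈ 0.00019260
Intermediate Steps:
F = -5192 (F = -4 - 5188 = -5192)
D = 5192 (D = -1*(-5192) = 5192)
1/D = 1/5192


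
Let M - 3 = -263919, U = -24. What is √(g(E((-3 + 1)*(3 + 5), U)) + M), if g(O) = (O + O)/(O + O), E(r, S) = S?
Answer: I*√263915 ≈ 513.73*I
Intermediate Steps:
g(O) = 1 (g(O) = (2*O)/((2*O)) = (2*O)*(1/(2*O)) = 1)
M = -263916 (M = 3 - 263919 = -263916)
√(g(E((-3 + 1)*(3 + 5), U)) + M) = √(1 - 263916) = √(-263915) = I*√263915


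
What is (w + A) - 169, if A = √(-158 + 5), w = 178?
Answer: 9 + 3*I*√17 ≈ 9.0 + 12.369*I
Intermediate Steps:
A = 3*I*√17 (A = √(-153) = 3*I*√17 ≈ 12.369*I)
(w + A) - 169 = (178 + 3*I*√17) - 169 = 9 + 3*I*√17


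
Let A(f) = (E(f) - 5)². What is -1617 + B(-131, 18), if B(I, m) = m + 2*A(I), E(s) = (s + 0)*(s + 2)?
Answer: 570812873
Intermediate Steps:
E(s) = s*(2 + s)
A(f) = (-5 + f*(2 + f))² (A(f) = (f*(2 + f) - 5)² = (-5 + f*(2 + f))²)
B(I, m) = m + 2*(-5 + I*(2 + I))²
-1617 + B(-131, 18) = -1617 + (18 + 2*(-5 - 131*(2 - 131))²) = -1617 + (18 + 2*(-5 - 131*(-129))²) = -1617 + (18 + 2*(-5 + 16899)²) = -1617 + (18 + 2*16894²) = -1617 + (18 + 2*285407236) = -1617 + (18 + 570814472) = -1617 + 570814490 = 570812873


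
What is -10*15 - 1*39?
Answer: -189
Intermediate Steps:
-10*15 - 1*39 = -150 - 39 = -189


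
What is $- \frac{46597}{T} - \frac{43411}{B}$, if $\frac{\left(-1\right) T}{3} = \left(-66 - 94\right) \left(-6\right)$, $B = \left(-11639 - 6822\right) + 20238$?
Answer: $- \frac{42220811}{5117760} \approx -8.2499$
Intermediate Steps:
$B = 1777$ ($B = -18461 + 20238 = 1777$)
$T = -2880$ ($T = - 3 \left(-66 - 94\right) \left(-6\right) = - 3 \left(\left(-160\right) \left(-6\right)\right) = \left(-3\right) 960 = -2880$)
$- \frac{46597}{T} - \frac{43411}{B} = - \frac{46597}{-2880} - \frac{43411}{1777} = \left(-46597\right) \left(- \frac{1}{2880}\right) - \frac{43411}{1777} = \frac{46597}{2880} - \frac{43411}{1777} = - \frac{42220811}{5117760}$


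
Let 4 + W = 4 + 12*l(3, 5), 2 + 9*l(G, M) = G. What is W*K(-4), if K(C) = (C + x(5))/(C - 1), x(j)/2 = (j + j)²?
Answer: -784/15 ≈ -52.267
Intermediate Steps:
l(G, M) = -2/9 + G/9
x(j) = 8*j² (x(j) = 2*(j + j)² = 2*(2*j)² = 2*(4*j²) = 8*j²)
K(C) = (200 + C)/(-1 + C) (K(C) = (C + 8*5²)/(C - 1) = (C + 8*25)/(-1 + C) = (C + 200)/(-1 + C) = (200 + C)/(-1 + C))
W = 4/3 (W = -4 + (4 + 12*(-2/9 + (⅑)*3)) = -4 + (4 + 12*(-2/9 + ⅓)) = -4 + (4 + 12*(⅑)) = -4 + (4 + 4/3) = -4 + 16/3 = 4/3 ≈ 1.3333)
W*K(-4) = 4*((200 - 4)/(-1 - 4))/3 = 4*(196/(-5))/3 = 4*(-⅕*196)/3 = (4/3)*(-196/5) = -784/15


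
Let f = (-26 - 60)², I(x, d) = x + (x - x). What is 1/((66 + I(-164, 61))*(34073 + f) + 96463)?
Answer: -1/3967499 ≈ -2.5205e-7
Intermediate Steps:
I(x, d) = x (I(x, d) = x + 0 = x)
f = 7396 (f = (-86)² = 7396)
1/((66 + I(-164, 61))*(34073 + f) + 96463) = 1/((66 - 164)*(34073 + 7396) + 96463) = 1/(-98*41469 + 96463) = 1/(-4063962 + 96463) = 1/(-3967499) = -1/3967499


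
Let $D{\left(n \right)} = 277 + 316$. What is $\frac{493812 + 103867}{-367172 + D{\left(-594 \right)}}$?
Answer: $- \frac{597679}{366579} \approx -1.6304$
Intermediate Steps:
$D{\left(n \right)} = 593$
$\frac{493812 + 103867}{-367172 + D{\left(-594 \right)}} = \frac{493812 + 103867}{-367172 + 593} = \frac{597679}{-366579} = 597679 \left(- \frac{1}{366579}\right) = - \frac{597679}{366579}$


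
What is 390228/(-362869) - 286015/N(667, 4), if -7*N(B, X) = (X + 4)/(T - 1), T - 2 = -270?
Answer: -195428997878729/2902952 ≈ -6.7321e+7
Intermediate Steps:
T = -268 (T = 2 - 270 = -268)
N(B, X) = 4/1883 + X/1883 (N(B, X) = -(X + 4)/(7*(-268 - 1)) = -(4 + X)/(7*(-269)) = -(4 + X)*(-1)/(7*269) = -(-4/269 - X/269)/7 = 4/1883 + X/1883)
390228/(-362869) - 286015/N(667, 4) = 390228/(-362869) - 286015/(4/1883 + (1/1883)*4) = 390228*(-1/362869) - 286015/(4/1883 + 4/1883) = -390228/362869 - 286015/8/1883 = -390228/362869 - 286015*1883/8 = -390228/362869 - 538566245/8 = -195428997878729/2902952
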